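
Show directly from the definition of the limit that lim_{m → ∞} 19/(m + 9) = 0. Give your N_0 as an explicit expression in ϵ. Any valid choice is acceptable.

Fix ϵ > 0. For m ≥ 1, |19/(m + 9) − 0| = 19/(m + 9) ≤ 19/m.
We need 19/m < ϵ, i.e. m > 19/ϵ.
Take N_0 = 19/ϵ. If m > N_0 then |19/(m + 9)| ≤ 19/m < ϵ.

N_0 = 19/ϵ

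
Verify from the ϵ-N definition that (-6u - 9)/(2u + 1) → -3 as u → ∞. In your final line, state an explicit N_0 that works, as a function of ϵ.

N_0 = 3/ϵ

Fix ϵ > 0. We seek N_0 > 0 such that u > N_0 implies |(-6u - 9)/(2u + 1) + 3| < ϵ.
(-6u - 9)/(2u + 1) + 3 = (2(-6u - 9) − (-6)(2u + 1)) / (2(2u + 1)) = -12/(2(2u + 1)).
For u > 0 we have 2u + 1 > 2u, so |(-6u - 9)/(2u + 1) + 3| = 12/(2(2u + 1)) < 12/(2·2u) = 3/u.
Thus |(-6u - 9)/(2u + 1) + 3| < ϵ whenever u > 3/ϵ.
Take N_0 = 3/ϵ. If u > N_0 then |(-6u - 9)/(2u + 1) + 3| < 3/u < ϵ.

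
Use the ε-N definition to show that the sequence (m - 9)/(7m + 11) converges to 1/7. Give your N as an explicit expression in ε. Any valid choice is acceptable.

Let ε > 0. For m ≥ 1, |(m - 9)/(7m + 11) − (1/7)| = |-74|/(7(7m + 11)) = 74/(7(7m + 11)).
Since 7m + 11 ≥ 7m for m ≥ 1, this is ≤ 74/(7·7m) = (74/49)/m.
So |(m - 9)/(7m + 11) − (1/7)| < ε whenever m > (74/49)/ε.
Take N = (74/49)/ε. If m > N then |(m - 9)/(7m + 11) − (1/7)| ≤ (74/49)/m < ε.

N = (74/49)/ε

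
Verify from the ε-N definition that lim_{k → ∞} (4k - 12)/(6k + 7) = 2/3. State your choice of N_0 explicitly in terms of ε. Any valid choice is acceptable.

N_0 = (25/9)/ε

Fix ε > 0. For k ≥ 1, |(4k - 12)/(6k + 7) − (2/3)| = |-100|/(6(6k + 7)) = 100/(6(6k + 7)).
Since 6k + 7 ≥ 6k for k ≥ 1, this is ≤ 100/(6·6k) = (25/9)/k.
So |(4k - 12)/(6k + 7) − (2/3)| < ε whenever k > (25/9)/ε.
Take N_0 = (25/9)/ε. If k > N_0 then |(4k - 12)/(6k + 7) − (2/3)| ≤ (25/9)/k < ε.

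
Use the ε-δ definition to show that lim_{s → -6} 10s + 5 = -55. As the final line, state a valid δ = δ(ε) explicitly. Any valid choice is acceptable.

δ = ε/10

Fix ε > 0. We need δ > 0 so that 0 < |s + 6| < δ implies |(10s + 5) + 55| < ε.
|(10s + 5) + 55| = |10s + 60| = 10|s + 6|.
So 10|s + 6| < ε exactly when |s + 6| < ε/10.
Choosing δ = ε/10 gives |(10s + 5) + 55| = 10|s + 6| < ε whenever |s + 6| < δ.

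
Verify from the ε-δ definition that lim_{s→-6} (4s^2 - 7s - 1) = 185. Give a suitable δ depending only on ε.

δ = min(2, ε/63)

Fix ε > 0. We want δ > 0 such that 0 < |s + 6| < δ implies |(4s^2 - 7s - 1) − 185| < ε.
(4s^2 - 7s - 1) − 185 = 4s^2 - 7s - 186 = (s + 6)(4s - 31).
So |(4s^2 - 7s - 1) − 185| = |s + 6|·|4s - 31|.
Assume first that |s + 6| < 2, so |s| < 8. Then |4s - 31| ≤ 4·8 + 31 = 63.
Hence |(4s^2 - 7s - 1) − 185| ≤ 63|s + 6| < ε provided |s + 6| < ε/63.
Take δ = min(2, ε/63). Then 0 < |s + 6| < δ gives both |s + 6| < 2 and |s + 6| < ε/63, so |(4s^2 - 7s - 1) − 185| < ε.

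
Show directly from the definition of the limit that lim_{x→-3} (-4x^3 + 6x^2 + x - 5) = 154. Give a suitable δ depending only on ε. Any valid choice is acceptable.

δ = min(1, ε/189)

Let ε > 0 be given. We want δ > 0 such that 0 < |x + 3| < δ implies |(-4x^3 + 6x^2 + x - 5) − 154| < ε.
(-4x^3 + 6x^2 + x - 5) − 154 = -4x^3 + 6x^2 + x - 159 = (x + 3)(-4x^2 + 18x - 53).
So |(-4x^3 + 6x^2 + x - 5) − 154| = |x + 3|·|-4x^2 + 18x - 53|.
Assume first that |x + 3| < 1, so |x| < 4. Then |-4x^2 + 18x - 53| ≤ 4·4^2 + 18·4 + 53 = 189.
Hence |(-4x^3 + 6x^2 + x - 5) − 154| ≤ 189|x + 3| < ε provided |x + 3| < ε/189.
Take δ = min(1, ε/189). Then 0 < |x + 3| < δ gives both |x + 3| < 1 and |x + 3| < ε/189, so |(-4x^3 + 6x^2 + x - 5) − 154| < ε.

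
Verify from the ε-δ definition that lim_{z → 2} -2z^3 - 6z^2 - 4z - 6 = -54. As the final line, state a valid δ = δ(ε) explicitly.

Suppose ε > 0. We want δ > 0 such that 0 < |z − 2| < δ implies |(-2z^3 - 6z^2 - 4z - 6) + 54| < ε.
(-2z^3 - 6z^2 - 4z - 6) + 54 = -2z^3 - 6z^2 - 4z + 48 = (z − 2)(-2z^2 - 10z - 24).
So |(-2z^3 - 6z^2 - 4z - 6) + 54| = |z − 2|·|-2z^2 - 10z - 24|.
Assume first that |z − 2| < 2, so |z| < 4. Then |-2z^2 - 10z - 24| ≤ 2·4^2 + 10·4 + 24 = 96.
Hence |(-2z^3 - 6z^2 - 4z - 6) + 54| ≤ 96|z − 2| < ε provided |z − 2| < ε/96.
Choosing δ = min(2, ε/96) ensures both conditions, hence |(-2z^3 - 6z^2 - 4z - 6) + 54| < ε.

δ = min(2, ε/96)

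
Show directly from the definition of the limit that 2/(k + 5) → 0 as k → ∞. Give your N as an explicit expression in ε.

N = 2/ε

Let ε > 0. For k ≥ 1, |2/(k + 5) − 0| = 2/(k + 5) ≤ 2/k.
We need 2/k < ε, i.e. k > 2/ε.
Take N = 2/ε. If k > N then |2/(k + 5)| ≤ 2/k < ε.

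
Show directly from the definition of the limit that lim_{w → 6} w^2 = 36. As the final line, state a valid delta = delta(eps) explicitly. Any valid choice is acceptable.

Suppose eps > 0. We seek delta > 0 with 0 < |w − 6| < delta ⇒ |w^2 − 36| < eps.
Factor: w^2 − 36 = (w − 6)(w + 6), so |w^2 − 36| = |w − 6|·|w + 6|.
Restrict delta ≤ 1. Then |w − 6| < 1 gives |w| < 7, so by the triangle inequality |w + 6| ≤ 7 + 6 = 13.
Hence |w^2 − 36| ≤ 13|w − 6|, which is < eps once |w − 6| < eps/13.
Take delta = min(1, eps/13). If 0 < |w − 6| < delta then both bounds hold and |w^2 − 36| ≤ 13|w − 6| < 13·(eps/13) = eps.

delta = min(1, eps/13)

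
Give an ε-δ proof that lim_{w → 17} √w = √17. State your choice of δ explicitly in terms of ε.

δ = min(17, √17·ε)

Fix ε > 0. We want δ > 0 such that 0 < |w − 17| < δ implies |√w − √17| < ε.
Multiplying by the conjugate, |√w − √17| = |w − 17|/(√w + √17).
Restrict δ ≤ 17 so that |w − 17| < 17 forces w > 0, and then √w + √17 > √17.
Hence |√w − √17| < |w − 17|/√17, which is < ε once |w − 17| < √17·ε.
Take δ = min(17, √17·ε). If 0 < |w − 17| < δ then w > 0 and |√w − √17| < |w − 17|/√17 < ε.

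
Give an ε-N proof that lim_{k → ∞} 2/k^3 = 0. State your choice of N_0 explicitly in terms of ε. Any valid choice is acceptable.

Let ε > 0 be given. For k ≥ 1, |2/k^3 − 0| = 2/k^3.
2/k^3 < ε ⇔ k^3 > 2/ε ⇔ k > (2/ε)^{1/3}.
Take N_0 = (2/ε)^{1/3}. Then k > N_0 implies 2/k^3 < ε.

N_0 = (2/ε)^{1/3}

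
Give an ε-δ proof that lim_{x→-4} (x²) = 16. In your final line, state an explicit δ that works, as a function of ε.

δ = min(1, ε/9)

Fix ε > 0. We seek δ > 0 with 0 < |x + 4| < δ ⇒ |x² − 16| < ε.
Factor: x² − 16 = (x + 4)(x - 4), so |x² − 16| = |x + 4|·|x - 4|.
Restrict δ ≤ 1. Then |x + 4| < 1 gives |x| < 5, so by the triangle inequality |x - 4| ≤ 5 + 4 = 9.
Hence |x² − 16| ≤ 9|x + 4|, which is < ε once |x + 4| < ε/9.
Take δ = min(1, ε/9). If 0 < |x + 4| < δ then both bounds hold and |x² − 16| ≤ 9|x + 4| < 9·(ε/9) = ε.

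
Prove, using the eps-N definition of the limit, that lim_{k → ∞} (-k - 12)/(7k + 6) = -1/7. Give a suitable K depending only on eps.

K = (78/49)/eps

Let eps > 0 be given. For k ≥ 1, |(-k - 12)/(7k + 6) + 1/7| = |-78|/(7(7k + 6)) = 78/(7(7k + 6)).
Since 7k + 6 ≥ 7k for k ≥ 1, this is ≤ 78/(7·7k) = (78/49)/k.
So |(-k - 12)/(7k + 6) + 1/7| < eps whenever k > (78/49)/eps.
Take K = (78/49)/eps. If k > K then |(-k - 12)/(7k + 6) + 1/7| ≤ (78/49)/k < eps.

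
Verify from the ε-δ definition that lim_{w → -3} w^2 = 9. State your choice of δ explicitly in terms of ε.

Let ε > 0. We seek δ > 0 with 0 < |w + 3| < δ ⇒ |w^2 − 9| < ε.
Factor: w^2 − 9 = (w + 3)(w - 3), so |w^2 − 9| = |w + 3|·|w - 3|.
Impose δ ≤ 2 so that |w| < 5; then |w - 3| ≤ 8.
Hence |w^2 − 9| ≤ 8|w + 3|, which is < ε once |w + 3| < ε/8.
Take δ = min(2, ε/8). If 0 < |w + 3| < δ then both bounds hold and |w^2 − 9| ≤ 8|w + 3| < 8·(ε/8) = ε.

δ = min(2, ε/8)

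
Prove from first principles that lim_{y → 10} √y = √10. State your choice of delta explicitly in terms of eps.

Suppose eps > 0. We want delta > 0 such that 0 < |y − 10| < delta implies |√y − √10| < eps.
Rationalise: √y − √10 = (y − 10)/(√y + √10), so |√y − √10| = |y − 10|/(√y + √10).
Restrict delta ≤ 10 so that |y − 10| < 10 forces y > 0, and then √y + √10 > √10.
Hence |√y − √10| < |y − 10|/√10, which is < eps once |y − 10| < √10·eps.
Take delta = min(10, √10·eps). If 0 < |y − 10| < delta then y > 0 and |√y − √10| < |y − 10|/√10 < eps.

delta = min(10, √10·eps)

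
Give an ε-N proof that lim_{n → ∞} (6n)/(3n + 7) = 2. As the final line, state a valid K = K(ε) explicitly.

Fix ε > 0. For n ≥ 1, |(6n)/(3n + 7) − 2| = |-42|/(3(3n + 7)) = 42/(3(3n + 7)).
Since 3n + 7 ≥ 3n for n ≥ 1, this is ≤ 42/(3·3n) = (14/3)/n.
So |(6n)/(3n + 7) − 2| < ε whenever n > (14/3)/ε.
Take K = (14/3)/ε. If n > K then |(6n)/(3n + 7) − 2| ≤ (14/3)/n < ε.

K = (14/3)/ε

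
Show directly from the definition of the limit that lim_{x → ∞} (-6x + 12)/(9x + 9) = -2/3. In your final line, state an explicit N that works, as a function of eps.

N = 2/eps

Let eps > 0. We seek N > 0 such that x > N implies |(-6x + 12)/(9x + 9) + 2/3| < eps.
(-6x + 12)/(9x + 9) + 2/3 = (9(-6x + 12) − (-6)(9x + 9)) / (9(9x + 9)) = 162/(9(9x + 9)).
For x > 0 we have 9x + 9 > 9x, so |(-6x + 12)/(9x + 9) + 2/3| = 162/(9(9x + 9)) < 162/(9·9x) = 2/x.
Thus |(-6x + 12)/(9x + 9) + 2/3| < eps whenever x > 2/eps.
Take N = 2/eps. If x > N then |(-6x + 12)/(9x + 9) + 2/3| < 2/x < eps.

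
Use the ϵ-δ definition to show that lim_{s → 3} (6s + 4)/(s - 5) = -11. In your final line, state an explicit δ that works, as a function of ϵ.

δ = min(1, (1/17)ϵ)

Let ϵ > 0. We want δ > 0 with 0 < |s − 3| < δ ⇒ |(6s + 4)/(s - 5) + 11| < ϵ.
Combining over a common denominator, (6s + 4)/(s - 5) + 11 = [(6s + 4)·(-2) − 22·(s - 5)] / [(-2)·(s - 5)] = -34(s − 3) / ((-2)(s - 5)).
So |(6s + 4)/(s - 5) + 11| = 34|s − 3| / (2·|s − 5|).
Require δ ≤ 1, so |s − 5| ≥ |-2| − |s − 3| > 2 − 1 = 1.
Hence |(6s + 4)/(s - 5) + 11| < 34|s − 3|/(2·1) = 17|s − 3|, which is < ϵ once |s − 3| < (1/17)ϵ.
Take δ = min(1, (1/17)ϵ). Then 0 < |s − 3| < δ forces both bounds, so |(6s + 4)/(s - 5) + 11| < ϵ.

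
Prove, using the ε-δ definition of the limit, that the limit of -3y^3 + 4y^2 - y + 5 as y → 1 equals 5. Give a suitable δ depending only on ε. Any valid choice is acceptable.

Let ε > 0 be given. We want δ > 0 such that 0 < |y − 1| < δ implies |(-3y^3 + 4y^2 - y + 5) − 5| < ε.
(-3y^3 + 4y^2 - y + 5) − 5 = -3y^3 + 4y^2 - y = (y − 1)(-3y^2 + y).
So |(-3y^3 + 4y^2 - y + 5) − 5| = |y − 1|·|-3y^2 + y|.
Require δ ≤ 2. Then |y − 1| < 2 gives |y| < 3, and by the triangle inequality |-3y^2 + y| ≤ 3·3^2 + 3 = 30.
Hence |(-3y^3 + 4y^2 - y + 5) − 5| ≤ 30|y − 1| < ε provided |y − 1| < ε/30.
Take δ = min(2, ε/30). Then 0 < |y − 1| < δ gives both |y − 1| < 2 and |y − 1| < ε/30, so |(-3y^3 + 4y^2 - y + 5) − 5| < ε.

δ = min(2, ε/30)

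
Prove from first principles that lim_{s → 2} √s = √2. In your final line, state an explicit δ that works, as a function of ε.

Let ε > 0. We want δ > 0 such that 0 < |s − 2| < δ implies |√s − √2| < ε.
Rationalise: √s − √2 = (s − 2)/(√s + √2), so |√s − √2| = |s − 2|/(√s + √2).
Restrict δ ≤ 2 so that |s − 2| < 2 forces s > 0, and then √s + √2 > √2.
Hence |√s − √2| < |s − 2|/√2, which is < ε once |s − 2| < √2·ε.
Take δ = min(2, √2·ε). If 0 < |s − 2| < δ then s > 0 and |√s − √2| < |s − 2|/√2 < ε.

δ = min(2, √2·ε)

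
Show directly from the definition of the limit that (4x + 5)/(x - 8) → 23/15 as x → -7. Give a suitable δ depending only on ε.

δ = min(15/2, (225/74)ε)

Suppose ε > 0. We want δ > 0 with 0 < |x + 7| < δ ⇒ |(4x + 5)/(x - 8) − (23/15)| < ε.
Combining over a common denominator, (4x + 5)/(x - 8) − (23/15) = [(4x + 5)·(-15) − (-23)·(x - 8)] / [(-15)·(x - 8)] = -37(x + 7) / ((-15)(x - 8)).
So |(4x + 5)/(x - 8) − (23/15)| = 37|x + 7| / (15·|x − 8|).
Require δ ≤ 15/2, so |x − 8| ≥ |-15| − |x + 7| > 15 − 15/2 = 15/2.
Hence |(4x + 5)/(x - 8) − (23/15)| < 37|x + 7|/(15·(15/2)) = (74/225)|x + 7|, which is < ε once |x + 7| < (225/74)ε.
Take δ = min(15/2, (225/74)ε). Then 0 < |x + 7| < δ forces both bounds, so |(4x + 5)/(x - 8) − (23/15)| < ε.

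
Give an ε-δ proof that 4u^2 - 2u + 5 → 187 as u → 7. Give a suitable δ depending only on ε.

Let ε > 0 be given. We want δ > 0 such that 0 < |u − 7| < δ implies |(4u^2 - 2u + 5) − 187| < ε.
(4u^2 - 2u + 5) − 187 = 4u^2 - 2u - 182 = (u − 7)(4u + 26).
So |(4u^2 - 2u + 5) − 187| = |u − 7|·|4u + 26|.
Assume first that |u − 7| < 1, so |u| < 8. Then |4u + 26| ≤ 4·8 + 26 = 58.
Hence |(4u^2 - 2u + 5) − 187| ≤ 58|u − 7| < ε provided |u − 7| < ε/58.
Choosing δ = min(1, ε/58) ensures both conditions, hence |(4u^2 - 2u + 5) − 187| < ε.

δ = min(1, ε/58)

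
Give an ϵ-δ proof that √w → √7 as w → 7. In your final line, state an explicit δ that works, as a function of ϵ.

Let ϵ > 0 be given. We want δ > 0 such that 0 < |w − 7| < δ implies |√w − √7| < ϵ.
Multiplying by the conjugate, |√w − √7| = |w − 7|/(√w + √7).
Restrict δ ≤ 7 so that |w − 7| < 7 forces w > 0, and then √w + √7 > √7.
Hence |√w − √7| < |w − 7|/√7, which is < ϵ once |w − 7| < √7·ϵ.
Take δ = min(7, √7·ϵ). If 0 < |w − 7| < δ then w > 0 and |√w − √7| < |w − 7|/√7 < ϵ.

δ = min(7, √7·ϵ)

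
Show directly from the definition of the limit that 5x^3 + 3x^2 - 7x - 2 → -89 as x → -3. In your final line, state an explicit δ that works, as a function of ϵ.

Let ϵ > 0 be given. We want δ > 0 such that 0 < |x + 3| < δ implies |(5x^3 + 3x^2 - 7x - 2) + 89| < ϵ.
(5x^3 + 3x^2 - 7x - 2) + 89 = 5x^3 + 3x^2 - 7x + 87 = (x + 3)(5x^2 - 12x + 29).
So |(5x^3 + 3x^2 - 7x - 2) + 89| = |x + 3|·|5x^2 - 12x + 29|.
Assume first that |x + 3| < 1, so |x| < 4. Then |5x^2 - 12x + 29| ≤ 5·4^2 + 12·4 + 29 = 157.
Hence |(5x^3 + 3x^2 - 7x - 2) + 89| ≤ 157|x + 3| < ϵ provided |x + 3| < ϵ/157.
Take δ = min(1, ϵ/157). Then 0 < |x + 3| < δ gives both |x + 3| < 1 and |x + 3| < ϵ/157, so |(5x^3 + 3x^2 - 7x - 2) + 89| < ϵ.

δ = min(1, ϵ/157)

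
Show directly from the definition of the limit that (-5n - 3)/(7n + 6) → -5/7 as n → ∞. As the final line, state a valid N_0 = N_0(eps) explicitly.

N_0 = (9/49)/eps

Let eps > 0. For n ≥ 1, |(-5n - 3)/(7n + 6) + 5/7| = |9|/(7(7n + 6)) = 9/(7(7n + 6)).
Since 7n + 6 ≥ 7n for n ≥ 1, this is ≤ 9/(7·7n) = (9/49)/n.
So |(-5n - 3)/(7n + 6) + 5/7| < eps whenever n > (9/49)/eps.
Take N_0 = (9/49)/eps. If n > N_0 then |(-5n - 3)/(7n + 6) + 5/7| ≤ (9/49)/n < eps.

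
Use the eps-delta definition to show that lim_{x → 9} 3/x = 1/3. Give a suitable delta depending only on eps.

Fix eps > 0. We seek delta > 0 such that 0 < |x − 9| < delta implies |3/x − (1/3)| < eps.
|3/x − (1/3)| = 3·|9 − x|/(9·|x|) = 3|x − 9|/(9|x|).
Restrict delta ≤ 9/2. Then |x − 9| < 9/2 gives |x| > 9/2, so 9|x| > 81/2.
Then |3/x − (1/3)| < 3|x − 9|/(81/2), which is < eps when |x − 9| < (27/2)eps.
Take delta = min(9/2, (27/2)eps). Then 0 < |x − 9| < delta gives both |x − 9| < 9/2 and |x − 9| < (27/2)eps, so |3/x − (1/3)| < eps.

delta = min(9/2, (27/2)eps)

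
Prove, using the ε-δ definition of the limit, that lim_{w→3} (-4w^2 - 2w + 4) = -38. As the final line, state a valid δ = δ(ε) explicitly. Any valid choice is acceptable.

δ = min(1, ε/30)

Let ε > 0 be given. We want δ > 0 such that 0 < |w − 3| < δ implies |(-4w^2 - 2w + 4) + 38| < ε.
(-4w^2 - 2w + 4) + 38 = -4w^2 - 2w + 42 = (w − 3)(-4w - 14).
So |(-4w^2 - 2w + 4) + 38| = |w − 3|·|-4w - 14|.
Require δ ≤ 1. Then |w − 3| < 1 gives |w| < 4, and by the triangle inequality |-4w - 14| ≤ 4·4 + 14 = 30.
Hence |(-4w^2 - 2w + 4) + 38| ≤ 30|w − 3| < ε provided |w − 3| < ε/30.
Choosing δ = min(1, ε/30) ensures both conditions, hence |(-4w^2 - 2w + 4) + 38| < ε.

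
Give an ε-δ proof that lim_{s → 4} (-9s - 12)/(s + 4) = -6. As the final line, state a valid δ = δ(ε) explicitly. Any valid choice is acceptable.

δ = min(4, (4/3)ε)

Let ε > 0 be given. We want δ > 0 with 0 < |s − 4| < δ ⇒ |(-9s - 12)/(s + 4) + 6| < ε.
Combining over a common denominator, (-9s - 12)/(s + 4) + 6 = [(-9s - 12)·8 − (-48)·(s + 4)] / [8·(s + 4)] = -24(s − 4) / (8(s + 4)).
So |(-9s - 12)/(s + 4) + 6| = 24|s − 4| / (8·|s + 4|).
Restrict δ ≤ 4. Then |s − 4| < 4 gives |s + 4| = |(s − 4) + 8| ≥ 8 − 4 = 4.
Hence |(-9s - 12)/(s + 4) + 6| < 24|s − 4|/(8·4) = (3/4)|s − 4|, which is < ε once |s − 4| < (4/3)ε.
Take δ = min(4, (4/3)ε). Then 0 < |s − 4| < δ forces both bounds, so |(-9s - 12)/(s + 4) + 6| < ε.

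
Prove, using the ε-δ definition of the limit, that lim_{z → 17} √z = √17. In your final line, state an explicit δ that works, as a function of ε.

δ = min(17, √17·ε)

Fix ε > 0. We want δ > 0 such that 0 < |z − 17| < δ implies |√z − √17| < ε.
Multiplying by the conjugate, |√z − √17| = |z − 17|/(√z + √17).
Restrict δ ≤ 17 so that |z − 17| < 17 forces z > 0, and then √z + √17 > √17.
Hence |√z − √17| < |z − 17|/√17, which is < ε once |z − 17| < √17·ε.
Take δ = min(17, √17·ε). If 0 < |z − 17| < δ then z > 0 and |√z − √17| < |z − 17|/√17 < ε.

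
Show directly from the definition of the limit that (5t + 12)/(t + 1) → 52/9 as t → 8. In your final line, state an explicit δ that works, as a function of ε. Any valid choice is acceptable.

Suppose ε > 0. We want δ > 0 with 0 < |t − 8| < δ ⇒ |(5t + 12)/(t + 1) − (52/9)| < ε.
Combining over a common denominator, (5t + 12)/(t + 1) − (52/9) = [(5t + 12)·9 − 52·(t + 1)] / [9·(t + 1)] = -7(t − 8) / (9(t + 1)).
So |(5t + 12)/(t + 1) − (52/9)| = 7|t − 8| / (9·|t + 1|).
Restrict δ ≤ 9/2. Then |t − 8| < 9/2 gives |t + 1| = |(t − 8) + 9| ≥ 9 − 9/2 = 9/2.
Hence |(5t + 12)/(t + 1) − (52/9)| < 7|t − 8|/(9·(9/2)) = (14/81)|t − 8|, which is < ε once |t − 8| < (81/14)ε.
Take δ = min(9/2, (81/14)ε). Then 0 < |t − 8| < δ forces both bounds, so |(5t + 12)/(t + 1) − (52/9)| < ε.

δ = min(9/2, (81/14)ε)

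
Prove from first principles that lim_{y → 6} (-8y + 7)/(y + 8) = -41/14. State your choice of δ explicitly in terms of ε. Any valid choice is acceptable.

δ = min(7, (98/71)ε)

Suppose ε > 0. We want δ > 0 with 0 < |y − 6| < δ ⇒ |(-8y + 7)/(y + 8) + 41/14| < ε.
Combining over a common denominator, (-8y + 7)/(y + 8) + 41/14 = [(-8y + 7)·14 − (-41)·(y + 8)] / [14·(y + 8)] = -71(y − 6) / (14(y + 8)).
So |(-8y + 7)/(y + 8) + 41/14| = 71|y − 6| / (14·|y + 8|).
Restrict δ ≤ 7. Then |y − 6| < 7 gives |y + 8| = |(y − 6) + 14| ≥ 14 − 7 = 7.
Hence |(-8y + 7)/(y + 8) + 41/14| < 71|y − 6|/(14·7) = (71/98)|y − 6|, which is < ε once |y − 6| < (98/71)ε.
Take δ = min(7, (98/71)ε). Then 0 < |y − 6| < δ forces both bounds, so |(-8y + 7)/(y + 8) + 41/14| < ε.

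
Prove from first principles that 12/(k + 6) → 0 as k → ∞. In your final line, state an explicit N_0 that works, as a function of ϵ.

N_0 = 12/ϵ

Let ϵ > 0 be given. For k ≥ 1, |12/(k + 6) − 0| = 12/(k + 6) ≤ 12/k.
We need 12/k < ϵ, i.e. k > 12/ϵ.
Take N_0 = 12/ϵ. If k > N_0 then |12/(k + 6)| ≤ 12/k < ϵ.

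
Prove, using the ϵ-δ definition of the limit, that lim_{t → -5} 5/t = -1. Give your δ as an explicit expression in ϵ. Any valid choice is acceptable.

δ = min(5/2, (5/2)ϵ)

Let ϵ > 0. We seek δ > 0 such that 0 < |t + 5| < δ implies |5/t + 1| < ϵ.
|5/t + 1| = 5·|-5 − t|/(5·|t|) = 5|t + 5|/(5|t|).
Require δ ≤ 5/2 so that |t| > 5 − 5/2 = 5/2, hence 5|t| > 25/2.
Then |5/t + 1| < 5|t + 5|/(25/2), which is < ϵ when |t + 5| < (5/2)ϵ.
Take δ = min(5/2, (5/2)ϵ). Then 0 < |t + 5| < δ gives both |t + 5| < 5/2 and |t + 5| < (5/2)ϵ, so |5/t + 1| < ϵ.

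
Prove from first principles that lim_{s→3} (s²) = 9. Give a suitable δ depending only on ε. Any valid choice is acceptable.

δ = min(1, ε/7)

Let ε > 0 be given. We seek δ > 0 with 0 < |s − 3| < δ ⇒ |s² − 9| < ε.
Factor: s² − 9 = (s − 3)(s + 3), so |s² − 9| = |s − 3|·|s + 3|.
Restrict δ ≤ 1. Then |s − 3| < 1 gives |s| < 4, so by the triangle inequality |s + 3| ≤ 4 + 3 = 7.
Hence |s² − 9| ≤ 7|s − 3|, which is < ε once |s − 3| < ε/7.
Take δ = min(1, ε/7). If 0 < |s − 3| < δ then both bounds hold and |s² − 9| ≤ 7|s − 3| < 7·(ε/7) = ε.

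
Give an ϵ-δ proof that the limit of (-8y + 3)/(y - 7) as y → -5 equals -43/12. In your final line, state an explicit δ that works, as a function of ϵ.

δ = min(6, (72/53)ϵ)

Let ϵ > 0 be given. We want δ > 0 with 0 < |y + 5| < δ ⇒ |(-8y + 3)/(y - 7) + 43/12| < ϵ.
Combining over a common denominator, (-8y + 3)/(y - 7) + 43/12 = [(-8y + 3)·(-12) − 43·(y - 7)] / [(-12)·(y - 7)] = 53(y + 5) / ((-12)(y - 7)).
So |(-8y + 3)/(y - 7) + 43/12| = 53|y + 5| / (12·|y − 7|).
Restrict δ ≤ 6. Then |y + 5| < 6 gives |y − 7| = |(y + 5) + (-12)| ≥ 12 − 6 = 6.
Hence |(-8y + 3)/(y - 7) + 43/12| < 53|y + 5|/(12·6) = (53/72)|y + 5|, which is < ϵ once |y + 5| < (72/53)ϵ.
Take δ = min(6, (72/53)ϵ). Then 0 < |y + 5| < δ forces both bounds, so |(-8y + 3)/(y - 7) + 43/12| < ϵ.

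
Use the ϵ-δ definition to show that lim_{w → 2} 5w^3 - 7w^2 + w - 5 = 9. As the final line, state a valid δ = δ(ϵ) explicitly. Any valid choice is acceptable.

Fix ϵ > 0. We want δ > 0 such that 0 < |w − 2| < δ implies |(5w^3 - 7w^2 + w - 5) − 9| < ϵ.
(5w^3 - 7w^2 + w - 5) − 9 = 5w^3 - 7w^2 + w - 14 = (w − 2)(5w^2 + 3w + 7).
So |(5w^3 - 7w^2 + w - 5) − 9| = |w − 2|·|5w^2 + 3w + 7|.
Require δ ≤ 1. Then |w − 2| < 1 gives |w| < 3, and by the triangle inequality |5w^2 + 3w + 7| ≤ 5·3^2 + 3·3 + 7 = 61.
Hence |(5w^3 - 7w^2 + w - 5) − 9| ≤ 61|w − 2| < ϵ provided |w − 2| < ϵ/61.
Take δ = min(1, ϵ/61). Then 0 < |w − 2| < δ gives both |w − 2| < 1 and |w − 2| < ϵ/61, so |(5w^3 - 7w^2 + w - 5) − 9| < ϵ.

δ = min(1, ϵ/61)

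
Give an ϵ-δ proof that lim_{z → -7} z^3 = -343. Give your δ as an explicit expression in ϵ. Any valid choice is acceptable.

Let ϵ > 0. We seek δ > 0 with 0 < |z + 7| < δ ⇒ |z^3 + 343| < ϵ.
Factor: z^3 + 343 = (z + 7)(z^2 - 7z + 49), so |z^3 + 343| = |z + 7|·|z^2 - 7z + 49|.
Impose δ ≤ 1 so that |z| < 8; then |z^2 - 7z + 49| ≤ 169.
Hence |z^3 + 343| ≤ 169|z + 7|, which is < ϵ once |z + 7| < ϵ/169.
Take δ = min(1, ϵ/169). If 0 < |z + 7| < δ then both bounds hold and |z^3 + 343| ≤ 169|z + 7| < 169·(ϵ/169) = ϵ.

δ = min(1, ϵ/169)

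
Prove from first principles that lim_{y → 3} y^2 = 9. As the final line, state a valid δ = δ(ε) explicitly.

Suppose ε > 0. We seek δ > 0 with 0 < |y − 3| < δ ⇒ |y^2 − 9| < ε.
Factor: y^2 − 9 = (y − 3)(y + 3), so |y^2 − 9| = |y − 3|·|y + 3|.
Restrict δ ≤ 2. Then |y − 3| < 2 gives |y| < 5, so by the triangle inequality |y + 3| ≤ 5 + 3 = 8.
Hence |y^2 − 9| ≤ 8|y − 3|, which is < ε once |y − 3| < ε/8.
Take δ = min(2, ε/8). If 0 < |y − 3| < δ then both bounds hold and |y^2 − 9| ≤ 8|y − 3| < 8·(ε/8) = ε.

δ = min(2, ε/8)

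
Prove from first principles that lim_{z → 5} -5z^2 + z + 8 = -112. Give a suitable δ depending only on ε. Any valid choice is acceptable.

δ = min(1, ε/54)

Fix ε > 0. We want δ > 0 such that 0 < |z − 5| < δ implies |(-5z^2 + z + 8) + 112| < ε.
(-5z^2 + z + 8) + 112 = -5z^2 + z + 120 = (z − 5)(-5z - 24).
So |(-5z^2 + z + 8) + 112| = |z − 5|·|-5z - 24|.
Require δ ≤ 1. Then |z − 5| < 1 gives |z| < 6, and by the triangle inequality |-5z - 24| ≤ 5·6 + 24 = 54.
Hence |(-5z^2 + z + 8) + 112| ≤ 54|z − 5| < ε provided |z − 5| < ε/54.
Take δ = min(1, ε/54). Then 0 < |z − 5| < δ gives both |z − 5| < 1 and |z − 5| < ε/54, so |(-5z^2 + z + 8) + 112| < ε.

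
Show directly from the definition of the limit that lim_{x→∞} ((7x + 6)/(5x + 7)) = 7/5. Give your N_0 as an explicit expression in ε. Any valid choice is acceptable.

N_0 = (19/25)/ε

Let ε > 0 be given. We seek N_0 > 0 such that x > N_0 implies |(7x + 6)/(5x + 7) − (7/5)| < ε.
(7x + 6)/(5x + 7) − (7/5) = (5(7x + 6) − 7(5x + 7)) / (5(5x + 7)) = -19/(5(5x + 7)).
For x > 0 we have 5x + 7 > 5x, so |(7x + 6)/(5x + 7) − (7/5)| = 19/(5(5x + 7)) < 19/(5·5x) = (19/25)/x.
Thus |(7x + 6)/(5x + 7) − (7/5)| < ε whenever x > (19/25)/ε.
Take N_0 = (19/25)/ε. If x > N_0 then |(7x + 6)/(5x + 7) − (7/5)| < (19/25)/x < ε.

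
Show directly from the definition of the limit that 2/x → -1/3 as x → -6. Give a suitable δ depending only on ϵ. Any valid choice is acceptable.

δ = min(3, 9ϵ)

Suppose ϵ > 0. We seek δ > 0 such that 0 < |x + 6| < δ implies |2/x + 1/3| < ϵ.
|2/x + 1/3| = 2·|-6 − x|/(6·|x|) = 2|x + 6|/(6|x|).
Restrict δ ≤ 3. Then |x + 6| < 3 gives |x| > 3, so 6|x| > 18.
Then |2/x + 1/3| < 2|x + 6|/18, which is < ϵ when |x + 6| < 9ϵ.
Take δ = min(3, 9ϵ). Then 0 < |x + 6| < δ gives both |x + 6| < 3 and |x + 6| < 9ϵ, so |2/x + 1/3| < ϵ.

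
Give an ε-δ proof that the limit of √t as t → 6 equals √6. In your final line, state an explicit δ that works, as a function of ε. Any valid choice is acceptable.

δ = min(6, √6·ε)

Fix ε > 0. We want δ > 0 such that 0 < |t − 6| < δ implies |√t − √6| < ε.
Rationalise: √t − √6 = (t − 6)/(√t + √6), so |√t − √6| = |t − 6|/(√t + √6).
Restrict δ ≤ 6 so that |t − 6| < 6 forces t > 0, and then √t + √6 > √6.
Hence |√t − √6| < |t − 6|/√6, which is < ε once |t − 6| < √6·ε.
Take δ = min(6, √6·ε). If 0 < |t − 6| < δ then t > 0 and |√t − √6| < |t − 6|/√6 < ε.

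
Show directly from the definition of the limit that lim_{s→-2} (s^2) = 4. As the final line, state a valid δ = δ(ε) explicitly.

Suppose ε > 0. We seek δ > 0 with 0 < |s + 2| < δ ⇒ |s^2 − 4| < ε.
Factor: s^2 − 4 = (s + 2)(s - 2), so |s^2 − 4| = |s + 2|·|s - 2|.
Restrict δ ≤ 1. Then |s + 2| < 1 gives |s| < 3, so by the triangle inequality |s - 2| ≤ 3 + 2 = 5.
Hence |s^2 − 4| ≤ 5|s + 2|, which is < ε once |s + 2| < ε/5.
Take δ = min(1, ε/5). If 0 < |s + 2| < δ then both bounds hold and |s^2 − 4| ≤ 5|s + 2| < 5·(ε/5) = ε.

δ = min(1, ε/5)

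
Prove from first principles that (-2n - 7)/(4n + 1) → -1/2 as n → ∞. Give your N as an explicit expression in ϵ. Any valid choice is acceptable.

Let ϵ > 0 be given. For n ≥ 1, |(-2n - 7)/(4n + 1) + 1/2| = |-26|/(4(4n + 1)) = 26/(4(4n + 1)).
Since 4n + 1 ≥ 4n for n ≥ 1, this is ≤ 26/(4·4n) = (13/8)/n.
So |(-2n - 7)/(4n + 1) + 1/2| < ϵ whenever n > (13/8)/ϵ.
Take N = (13/8)/ϵ. If n > N then |(-2n - 7)/(4n + 1) + 1/2| ≤ (13/8)/n < ϵ.

N = (13/8)/ϵ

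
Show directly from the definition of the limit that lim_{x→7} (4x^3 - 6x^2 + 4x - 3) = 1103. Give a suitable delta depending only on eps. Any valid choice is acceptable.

Suppose eps > 0. We want delta > 0 such that 0 < |x − 7| < delta implies |(4x^3 - 6x^2 + 4x - 3) − 1103| < eps.
(4x^3 - 6x^2 + 4x - 3) − 1103 = 4x^3 - 6x^2 + 4x - 1106 = (x − 7)(4x^2 + 22x + 158).
So |(4x^3 - 6x^2 + 4x - 3) − 1103| = |x − 7|·|4x^2 + 22x + 158|.
Assume first that |x − 7| < 1, so |x| < 8. Then |4x^2 + 22x + 158| ≤ 4·8^2 + 22·8 + 158 = 590.
Hence |(4x^3 - 6x^2 + 4x - 3) − 1103| ≤ 590|x − 7| < eps provided |x − 7| < eps/590.
Choosing delta = min(1, eps/590) ensures both conditions, hence |(4x^3 - 6x^2 + 4x - 3) − 1103| < eps.

delta = min(1, eps/590)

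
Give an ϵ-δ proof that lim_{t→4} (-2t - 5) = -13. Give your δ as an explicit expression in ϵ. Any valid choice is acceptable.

δ = ϵ/2

Fix ϵ > 0. We need δ > 0 so that 0 < |t − 4| < δ implies |(-2t - 5) + 13| < ϵ.
Since (-2t - 5) + 13 = -2(t − 4), we have |(-2t - 5) + 13| = 2|t − 4|.
Thus it suffices that |t − 4| < ϵ/2.
Choosing δ = ϵ/2 gives |(-2t - 5) + 13| = 2|t − 4| < ϵ whenever |t − 4| < δ.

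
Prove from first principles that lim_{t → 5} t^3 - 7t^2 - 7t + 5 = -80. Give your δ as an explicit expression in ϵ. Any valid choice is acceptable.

δ = min(1, ϵ/65)

Fix ϵ > 0. We want δ > 0 such that 0 < |t − 5| < δ implies |(t^3 - 7t^2 - 7t + 5) + 80| < ϵ.
(t^3 - 7t^2 - 7t + 5) + 80 = t^3 - 7t^2 - 7t + 85 = (t − 5)(t^2 - 2t - 17).
So |(t^3 - 7t^2 - 7t + 5) + 80| = |t − 5|·|t^2 - 2t - 17|.
Require δ ≤ 1. Then |t − 5| < 1 gives |t| < 6, and by the triangle inequality |t^2 - 2t - 17| ≤ 6^2 + 2·6 + 17 = 65.
Hence |(t^3 - 7t^2 - 7t + 5) + 80| ≤ 65|t − 5| < ϵ provided |t − 5| < ϵ/65.
Take δ = min(1, ϵ/65). Then 0 < |t − 5| < δ gives both |t − 5| < 1 and |t − 5| < ϵ/65, so |(t^3 - 7t^2 - 7t + 5) + 80| < ϵ.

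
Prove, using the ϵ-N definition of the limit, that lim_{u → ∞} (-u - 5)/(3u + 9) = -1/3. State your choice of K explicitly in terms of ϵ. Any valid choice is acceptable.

K = (2/3)/ϵ

Suppose ϵ > 0. We seek K > 0 such that u > K implies |(-u - 5)/(3u + 9) + 1/3| < ϵ.
(-u - 5)/(3u + 9) + 1/3 = (3(-u - 5) − (-1)(3u + 9)) / (3(3u + 9)) = -6/(3(3u + 9)).
For u > 0 we have 3u + 9 > 3u, so |(-u - 5)/(3u + 9) + 1/3| = 6/(3(3u + 9)) < 6/(3·3u) = (2/3)/u.
Thus |(-u - 5)/(3u + 9) + 1/3| < ϵ whenever u > (2/3)/ϵ.
Take K = (2/3)/ϵ. If u > K then |(-u - 5)/(3u + 9) + 1/3| < (2/3)/u < ϵ.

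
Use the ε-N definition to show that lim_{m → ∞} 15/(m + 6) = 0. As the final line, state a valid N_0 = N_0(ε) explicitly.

Suppose ε > 0. For m ≥ 1, |15/(m + 6) − 0| = 15/(m + 6) ≤ 15/m.
We need 15/m < ε, i.e. m > 15/ε.
Take N_0 = 15/ε. If m > N_0 then |15/(m + 6)| ≤ 15/m < ε.

N_0 = 15/ε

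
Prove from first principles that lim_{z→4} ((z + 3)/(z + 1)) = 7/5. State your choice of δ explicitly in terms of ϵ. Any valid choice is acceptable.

δ = min(5/2, (25/4)ϵ)

Suppose ϵ > 0. We want δ > 0 with 0 < |z − 4| < δ ⇒ |(z + 3)/(z + 1) − (7/5)| < ϵ.
Combining over a common denominator, (z + 3)/(z + 1) − (7/5) = [(z + 3)·5 − 7·(z + 1)] / [5·(z + 1)] = -2(z − 4) / (5(z + 1)).
So |(z + 3)/(z + 1) − (7/5)| = 2|z − 4| / (5·|z + 1|).
Require δ ≤ 5/2, so |z + 1| ≥ |5| − |z − 4| > 5 − 5/2 = 5/2.
Hence |(z + 3)/(z + 1) − (7/5)| < 2|z − 4|/(5·(5/2)) = (4/25)|z − 4|, which is < ϵ once |z − 4| < (25/4)ϵ.
Take δ = min(5/2, (25/4)ϵ). Then 0 < |z − 4| < δ forces both bounds, so |(z + 3)/(z + 1) − (7/5)| < ϵ.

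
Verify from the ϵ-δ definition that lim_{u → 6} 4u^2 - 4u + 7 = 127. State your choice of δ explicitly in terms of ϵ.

δ = min(2, ϵ/52)

Suppose ϵ > 0. We want δ > 0 such that 0 < |u − 6| < δ implies |(4u^2 - 4u + 7) − 127| < ϵ.
(4u^2 - 4u + 7) − 127 = 4u^2 - 4u - 120 = (u − 6)(4u + 20).
So |(4u^2 - 4u + 7) − 127| = |u − 6|·|4u + 20|.
Require δ ≤ 2. Then |u − 6| < 2 gives |u| < 8, and by the triangle inequality |4u + 20| ≤ 4·8 + 20 = 52.
Hence |(4u^2 - 4u + 7) − 127| ≤ 52|u − 6| < ϵ provided |u − 6| < ϵ/52.
Choosing δ = min(2, ϵ/52) ensures both conditions, hence |(4u^2 - 4u + 7) − 127| < ϵ.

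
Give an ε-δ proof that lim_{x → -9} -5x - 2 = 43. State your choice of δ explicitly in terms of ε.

Let ε > 0 be given. We need δ > 0 so that 0 < |x + 9| < δ implies |(-5x - 2) − 43| < ε.
|(-5x - 2) − 43| = |-5x - 45| = 5|x + 9|.
So 5|x + 9| < ε exactly when |x + 9| < ε/5.
Take δ = ε/5. If 0 < |x + 9| < δ then |(-5x - 2) − 43| = 5|x + 9| < 5·(ε/5) = ε.

δ = ε/5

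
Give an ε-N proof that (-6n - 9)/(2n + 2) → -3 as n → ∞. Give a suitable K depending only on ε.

K = (3/2)/ε

Let ε > 0 be given. For n ≥ 1, |(-6n - 9)/(2n + 2) + 3| = |-6|/(2(2n + 2)) = 6/(2(2n + 2)).
Since 2n + 2 ≥ 2n for n ≥ 1, this is ≤ 6/(2·2n) = (3/2)/n.
So |(-6n - 9)/(2n + 2) + 3| < ε whenever n > (3/2)/ε.
Take K = (3/2)/ε. If n > K then |(-6n - 9)/(2n + 2) + 3| ≤ (3/2)/n < ε.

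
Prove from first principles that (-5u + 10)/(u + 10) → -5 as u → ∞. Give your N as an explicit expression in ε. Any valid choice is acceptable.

N = 60/ε

Suppose ε > 0. We seek N > 0 such that u > N implies |(-5u + 10)/(u + 10) + 5| < ε.
(-5u + 10)/(u + 10) + 5 = ((-5u + 10) − (-5)(u + 10)) / ((u + 10)) = 60/((u + 10)).
For u > 0 we have u + 10 > u, so |(-5u + 10)/(u + 10) + 5| = 60/((u + 10)) < 60/(u) = 60/u.
Thus |(-5u + 10)/(u + 10) + 5| < ε whenever u > 60/ε.
Take N = 60/ε. If u > N then |(-5u + 10)/(u + 10) + 5| < 60/u < ε.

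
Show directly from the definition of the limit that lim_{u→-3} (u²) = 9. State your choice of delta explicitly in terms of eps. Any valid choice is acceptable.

delta = min(1, eps/7)

Suppose eps > 0. We seek delta > 0 with 0 < |u + 3| < delta ⇒ |u² − 9| < eps.
Factor: u² − 9 = (u + 3)(u - 3), so |u² − 9| = |u + 3|·|u - 3|.
Restrict delta ≤ 1. Then |u + 3| < 1 gives |u| < 4, so by the triangle inequality |u - 3| ≤ 4 + 3 = 7.
Hence |u² − 9| ≤ 7|u + 3|, which is < eps once |u + 3| < eps/7.
Take delta = min(1, eps/7). If 0 < |u + 3| < delta then both bounds hold and |u² − 9| ≤ 7|u + 3| < 7·(eps/7) = eps.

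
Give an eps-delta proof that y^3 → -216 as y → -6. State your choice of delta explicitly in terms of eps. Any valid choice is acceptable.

Let eps > 0 be given. We seek delta > 0 with 0 < |y + 6| < delta ⇒ |y^3 + 216| < eps.
Factor: y^3 + 216 = (y + 6)(y^2 - 6y + 36), so |y^3 + 216| = |y + 6|·|y^2 - 6y + 36|.
Impose delta ≤ 1 so that |y| < 7; then |y^2 - 6y + 36| ≤ 127.
Hence |y^3 + 216| ≤ 127|y + 6|, which is < eps once |y + 6| < eps/127.
Take delta = min(1, eps/127). If 0 < |y + 6| < delta then both bounds hold and |y^3 + 216| ≤ 127|y + 6| < 127·(eps/127) = eps.

delta = min(1, eps/127)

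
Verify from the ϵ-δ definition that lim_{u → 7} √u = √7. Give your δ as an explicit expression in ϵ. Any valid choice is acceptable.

δ = min(7, √7·ϵ)

Let ϵ > 0. We want δ > 0 such that 0 < |u − 7| < δ implies |√u − √7| < ϵ.
Rationalise: √u − √7 = (u − 7)/(√u + √7), so |√u − √7| = |u − 7|/(√u + √7).
Restrict δ ≤ 7 so that |u − 7| < 7 forces u > 0, and then √u + √7 > √7.
Hence |√u − √7| < |u − 7|/√7, which is < ϵ once |u − 7| < √7·ϵ.
Take δ = min(7, √7·ϵ). If 0 < |u − 7| < δ then u > 0 and |√u − √7| < |u − 7|/√7 < ϵ.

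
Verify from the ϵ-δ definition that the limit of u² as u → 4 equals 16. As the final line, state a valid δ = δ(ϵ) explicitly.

Let ϵ > 0. We seek δ > 0 with 0 < |u − 4| < δ ⇒ |u² − 16| < ϵ.
Factor: u² − 16 = (u − 4)(u + 4), so |u² − 16| = |u − 4|·|u + 4|.
Impose δ ≤ 1 so that |u| < 5; then |u + 4| ≤ 9.
Hence |u² − 16| ≤ 9|u − 4|, which is < ϵ once |u − 4| < ϵ/9.
Take δ = min(1, ϵ/9). If 0 < |u − 4| < δ then both bounds hold and |u² − 16| ≤ 9|u − 4| < 9·(ϵ/9) = ϵ.

δ = min(1, ϵ/9)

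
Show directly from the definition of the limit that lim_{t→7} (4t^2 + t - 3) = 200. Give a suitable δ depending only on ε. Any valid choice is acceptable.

δ = min(1, ε/61)

Let ε > 0 be given. We want δ > 0 such that 0 < |t − 7| < δ implies |(4t^2 + t - 3) − 200| < ε.
(4t^2 + t - 3) − 200 = 4t^2 + t - 203 = (t − 7)(4t + 29).
So |(4t^2 + t - 3) − 200| = |t − 7|·|4t + 29|.
Assume first that |t − 7| < 1, so |t| < 8. Then |4t + 29| ≤ 4·8 + 29 = 61.
Hence |(4t^2 + t - 3) − 200| ≤ 61|t − 7| < ε provided |t − 7| < ε/61.
Take δ = min(1, ε/61). Then 0 < |t − 7| < δ gives both |t − 7| < 1 and |t − 7| < ε/61, so |(4t^2 + t - 3) − 200| < ε.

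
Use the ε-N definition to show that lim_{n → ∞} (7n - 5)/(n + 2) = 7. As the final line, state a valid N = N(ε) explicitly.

Let ε > 0 be given. For n ≥ 1, |(7n - 5)/(n + 2) − 7| = |-19|/((n + 2)) = 19/((n + 2)).
Since n + 2 ≥ n for n ≥ 1, this is ≤ 19/(n) = 19/n.
So |(7n - 5)/(n + 2) − 7| < ε whenever n > 19/ε.
Take N = 19/ε. If n > N then |(7n - 5)/(n + 2) − 7| ≤ 19/n < ε.

N = 19/ε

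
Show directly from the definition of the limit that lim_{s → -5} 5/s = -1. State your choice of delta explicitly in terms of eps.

Let eps > 0 be given. We seek delta > 0 such that 0 < |s + 5| < delta implies |5/s + 1| < eps.
|5/s + 1| = 5·|-5 − s|/(5·|s|) = 5|s + 5|/(5|s|).
Require delta ≤ 5/2 so that |s| > 5 − 5/2 = 5/2, hence 5|s| > 25/2.
Then |5/s + 1| < 5|s + 5|/(25/2), which is < eps when |s + 5| < (5/2)eps.
Take delta = min(5/2, (5/2)eps). Then 0 < |s + 5| < delta gives both |s + 5| < 5/2 and |s + 5| < (5/2)eps, so |5/s + 1| < eps.

delta = min(5/2, (5/2)eps)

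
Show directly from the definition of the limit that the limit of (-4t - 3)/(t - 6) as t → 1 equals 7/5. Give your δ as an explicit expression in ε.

Suppose ε > 0. We want δ > 0 with 0 < |t − 1| < δ ⇒ |(-4t - 3)/(t - 6) − (7/5)| < ε.
Combining over a common denominator, (-4t - 3)/(t - 6) − (7/5) = [(-4t - 3)·(-5) − (-7)·(t - 6)] / [(-5)·(t - 6)] = 27(t − 1) / ((-5)(t - 6)).
So |(-4t - 3)/(t - 6) − (7/5)| = 27|t − 1| / (5·|t − 6|).
Restrict δ ≤ 5/2. Then |t − 1| < 5/2 gives |t − 6| = |(t − 1) + (-5)| ≥ 5 − 5/2 = 5/2.
Hence |(-4t - 3)/(t - 6) − (7/5)| < 27|t − 1|/(5·(5/2)) = (54/25)|t − 1|, which is < ε once |t − 1| < (25/54)ε.
Take δ = min(5/2, (25/54)ε). Then 0 < |t − 1| < δ forces both bounds, so |(-4t - 3)/(t - 6) − (7/5)| < ε.

δ = min(5/2, (25/54)ε)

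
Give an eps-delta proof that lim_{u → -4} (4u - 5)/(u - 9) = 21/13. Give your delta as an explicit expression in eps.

Let eps > 0 be given. We want delta > 0 with 0 < |u + 4| < delta ⇒ |(4u - 5)/(u - 9) − (21/13)| < eps.
Combining over a common denominator, (4u - 5)/(u - 9) − (21/13) = [(4u - 5)·(-13) − (-21)·(u - 9)] / [(-13)·(u - 9)] = -31(u + 4) / ((-13)(u - 9)).
So |(4u - 5)/(u - 9) − (21/13)| = 31|u + 4| / (13·|u − 9|).
Restrict delta ≤ 13/2. Then |u + 4| < 13/2 gives |u − 9| = |(u + 4) + (-13)| ≥ 13 − 13/2 = 13/2.
Hence |(4u - 5)/(u - 9) − (21/13)| < 31|u + 4|/(13·(13/2)) = (62/169)|u + 4|, which is < eps once |u + 4| < (169/62)eps.
Take delta = min(13/2, (169/62)eps). Then 0 < |u + 4| < delta forces both bounds, so |(4u - 5)/(u - 9) − (21/13)| < eps.

delta = min(13/2, (169/62)eps)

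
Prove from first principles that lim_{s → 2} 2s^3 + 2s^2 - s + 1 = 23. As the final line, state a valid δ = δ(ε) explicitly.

δ = min(1, ε/47)

Fix ε > 0. We want δ > 0 such that 0 < |s − 2| < δ implies |(2s^3 + 2s^2 - s + 1) − 23| < ε.
(2s^3 + 2s^2 - s + 1) − 23 = 2s^3 + 2s^2 - s - 22 = (s − 2)(2s^2 + 6s + 11).
So |(2s^3 + 2s^2 - s + 1) − 23| = |s − 2|·|2s^2 + 6s + 11|.
Require δ ≤ 1. Then |s − 2| < 1 gives |s| < 3, and by the triangle inequality |2s^2 + 6s + 11| ≤ 2·3^2 + 6·3 + 11 = 47.
Hence |(2s^3 + 2s^2 - s + 1) − 23| ≤ 47|s − 2| < ε provided |s − 2| < ε/47.
Take δ = min(1, ε/47). Then 0 < |s − 2| < δ gives both |s − 2| < 1 and |s − 2| < ε/47, so |(2s^3 + 2s^2 - s + 1) − 23| < ε.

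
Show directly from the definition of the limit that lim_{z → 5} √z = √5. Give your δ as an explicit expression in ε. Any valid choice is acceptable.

Let ε > 0. We want δ > 0 such that 0 < |z − 5| < δ implies |√z − √5| < ε.
Rationalise: √z − √5 = (z − 5)/(√z + √5), so |√z − √5| = |z − 5|/(√z + √5).
Restrict δ ≤ 5 so that |z − 5| < 5 forces z > 0, and then √z + √5 > √5.
Hence |√z − √5| < |z − 5|/√5, which is < ε once |z − 5| < √5·ε.
Take δ = min(5, √5·ε). If 0 < |z − 5| < δ then z > 0 and |√z − √5| < |z − 5|/√5 < ε.

δ = min(5, √5·ε)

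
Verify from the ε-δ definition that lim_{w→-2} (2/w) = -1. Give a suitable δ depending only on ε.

δ = min(1, ε)

Suppose ε > 0. We seek δ > 0 such that 0 < |w + 2| < δ implies |2/w + 1| < ε.
|2/w + 1| = 2·|-2 − w|/(2·|w|) = 2|w + 2|/(2|w|).
Restrict δ ≤ 1. Then |w + 2| < 1 gives |w| > 1, so 2|w| > 2.
Then |2/w + 1| < 2|w + 2|/2, which is < ε when |w + 2| < ε.
Take δ = min(1, ε). Then 0 < |w + 2| < δ gives both |w + 2| < 1 and |w + 2| < ε, so |2/w + 1| < ε.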